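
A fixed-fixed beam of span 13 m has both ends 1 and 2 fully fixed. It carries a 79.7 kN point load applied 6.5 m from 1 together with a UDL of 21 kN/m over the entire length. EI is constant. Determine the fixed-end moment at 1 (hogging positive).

Release both end moments; the primary structure is a simply-supported span 12 with redundants M_1 and M_2.
Simple-span end rotations at 1 and 2 under the given loads:
  at 1: point load 79.7 at a = 6.5: Pab(L + b)/(6LEI) = 841.8/EI
  at 2: point load 79.7 at a = 6.5: Pab(L + a)/(6LEI) = 841.8/EI
  at 1: UDL 21: wL³/(24EI) = 1922/EI
  at 2: UDL 21: wL³/(24EI) = 1922/EI
  θ_10 = 2764/EI,  θ_20 = 2764/EI
Flexibility coefficients: a unit moment at one end gives L/(3EI) there and L/(6EI) at the far end, so f₁₁ = f₂₂ = 4.333/EI and f₁₂ = f₂₁ = 2.167/EI.
Compatibility — zero rotation at each built-in end:
  4.333 M_1 + 2.167 M_2 = 2764
  2.167 M_1 + 4.333 M_2 = 2764
Solving the pair gives M_1 = 425.3 kN·m and M_2 = 425.3 kN·m (hogging).

M_1 = 425.3 kN·m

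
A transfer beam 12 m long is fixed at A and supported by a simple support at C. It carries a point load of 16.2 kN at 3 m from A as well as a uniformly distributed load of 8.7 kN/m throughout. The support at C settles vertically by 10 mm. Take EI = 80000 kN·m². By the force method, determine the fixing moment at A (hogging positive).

M_A = 205.2 kN·m

Remove the prop at C; the released (primary) structure is a cantilever built in at A.
Deflection at C on the released cantilever, summing each load's contribution:
  point load 16.2 at a = 3: Pa²(3L − a)/(6EI) = 801.9/EI
  UDL 8.7: wL⁴/(8EI) = 22550/EI
  δ_0 = 23352/EI
Tip deflection under a unit load at C: L³/(3EI) = 576/EI.
With EI = 80000 kN·m²: δ_0 = 0.2919 m and δ_{CC} = 0.0072 m/kN.
Compatibility — the beam at C must follow the support down by 0.01 m: δ_0 − R_C·δ_{CC} = 0.01, so R_C = (0.2919 − 0.01)/0.0072 = 39.15 kN.
Moment equilibrium about A: M_A = Σ(load moments about A) − R_C·L = 675 − 39.15×12 = 205.2 kN·m.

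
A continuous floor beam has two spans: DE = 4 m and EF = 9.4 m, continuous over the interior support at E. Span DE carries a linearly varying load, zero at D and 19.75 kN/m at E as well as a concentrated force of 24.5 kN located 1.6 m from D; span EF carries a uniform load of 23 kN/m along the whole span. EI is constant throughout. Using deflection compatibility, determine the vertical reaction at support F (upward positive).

Release continuity at E by inserting a hinge; the redundant is the internal moment M_E. The primary structure is two simply-supported spans DE and EF.
Rotations at E on the released spans (each span's end-slope, ×1/EI):
  span DE: triangular load, peak 19.75: w₀L³/(45EI) = 28.09/EI
  span DE: point load 24.5 at a = 1.6: Pab(L + a)/(6LEI) = 21.95/EI
  span EF: UDL 23: wL³/(24EI) = 796/EI
  relative rotation θ_0 = (50.04 + 796)/EI = 846/EI
A unit hogging moment at E produces rotation L₁/(3EI) + L₂/(3EI) = 4.467/EI.
Slope continuity at E: θ_0 = M_E·4.467/EI, so M_E = 846/4.467 = 189.4 kN·m (hogging).
Span EF, ΣM about F: R_E^{EF}·9.4 = 1016 + 189.4, so R_E^{EF} = 128.2 kN and R_F = 216.2 − 128.2 = 87.95 kN.

R_F = 87.95 kN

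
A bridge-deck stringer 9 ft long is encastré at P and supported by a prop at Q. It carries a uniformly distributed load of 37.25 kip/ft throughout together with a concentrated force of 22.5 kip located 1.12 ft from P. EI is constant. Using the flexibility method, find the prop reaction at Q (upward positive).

R_Q = 126.2 kip

Remove the prop at Q; the released (primary) structure is a cantilever built in at P.
Deflection at Q on the released cantilever, summing each load's contribution:
  UDL 37.25: wL⁴/(8EI) = 30550/EI
  point load 22.5 at a = 1.12: Pa²(3L − a)/(6EI) = 121.7/EI
  δ_0 = 30671/EI
Flexibility coefficient — unit upward force at Q: δ_{QQ} = L³/(3EI) = 243/EI.
Compatibility at Q: δ_0 − R_Q·δ_{QQ} = 0, so R_Q = 30671/243 = 126.2 kip.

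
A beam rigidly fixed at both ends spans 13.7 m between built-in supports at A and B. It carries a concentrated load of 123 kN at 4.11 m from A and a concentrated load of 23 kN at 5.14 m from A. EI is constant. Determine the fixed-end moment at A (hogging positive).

M_A = 293.9 kN·m

Release both end moments; the primary structure is a simply-supported span AB with redundants M_A and M_B.
End rotations of the released simple span under the applied load (×1/EI):
  at A: point load 123 at a = 4.11: Pab(L + b)/(6LEI) = 1374/EI
  at B: point load 123 at a = 4.11: Pab(L + a)/(6LEI) = 1050/EI
  at A: point load 23 at a = 5.14: Pab(L + b)/(6LEI) = 274/EI
  at B: point load 23 at a = 5.14: Pab(L + a)/(6LEI) = 231.9/EI
  θ_A0 = 1648/EI,  θ_B0 = 1282/EI
Flexibility coefficients: a unit moment at one end gives L/(3EI) there and L/(6EI) at the far end, so f₁₁ = f₂₂ = 4.567/EI and f₁₂ = f₂₁ = 2.283/EI.
Compatibility — zero rotation at each built-in end:
  4.567 M_A + 2.283 M_B = 1648
  2.283 M_A + 4.567 M_B = 1282
Solving the pair gives M_A = 293.9 kN·m and M_B = 133.9 kN·m (hogging).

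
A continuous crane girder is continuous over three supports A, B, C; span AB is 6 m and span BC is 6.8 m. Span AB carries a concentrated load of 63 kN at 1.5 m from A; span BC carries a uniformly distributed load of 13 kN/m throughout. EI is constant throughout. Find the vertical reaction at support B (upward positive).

R_B = 78.99 kN

Insert a hinge at B; M_B is the redundant, and each span becomes simply supported.
End slopes at the hinge B, treating each span as simply supported:
  span AB: point load 63 at a = 1.5: Pab(L + a)/(6LEI) = 88.59/EI
  span BC: UDL 13: wL³/(24EI) = 170.3/EI
  relative rotation θ_0 = (88.59 + 170.3)/EI = 258.9/EI
A unit hogging moment at B produces rotation L₁/(3EI) + L₂/(3EI) = 4.267/EI.
Compatibility: M_B·(L₁+L₂)/(3EI) = θ_0, giving M_B = 60.68 kN·m (hogging).
Span AB, ΣM about A with M_B applied at B: R_B^{AB}·6 = 94.5 + 60.68, so R_B^{AB} = 25.86 kN and R_A = 63 − 25.86 = 37.14 kN.
Span BC, ΣM about C: R_B^{BC}·6.8 = 300.6 + 60.68, so R_B^{BC} = 53.12 kN and R_C = 88.4 − 53.12 = 35.28 kN.
R_B = 25.86 + 53.12 = 78.99 kN.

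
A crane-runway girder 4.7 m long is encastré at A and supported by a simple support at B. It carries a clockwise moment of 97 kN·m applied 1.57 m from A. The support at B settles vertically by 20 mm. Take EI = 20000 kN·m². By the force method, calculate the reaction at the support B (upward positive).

R_B = 5.67 kN

Remove the prop at B; the released (primary) structure is a cantilever built in at A.
Primary-structure tip deflection at B by superposition:
  clockwise couple 97 at a = 1.57: M₀a(2L − a)/(2EI) = 596.2/EI
Tip deflection under a unit load at B: L³/(3EI) = 34.61/EI.
With EI = 20000 kN·m²: δ_0 = 0.029811 m and δ_{BB} = 0.00173 m/kN.
Compatibility — the beam at B must follow the support down by 0.02 m: δ_0 − R_B·δ_{BB} = 0.02, so R_B = (0.029811 − 0.02)/0.00173 = 5.67 kN.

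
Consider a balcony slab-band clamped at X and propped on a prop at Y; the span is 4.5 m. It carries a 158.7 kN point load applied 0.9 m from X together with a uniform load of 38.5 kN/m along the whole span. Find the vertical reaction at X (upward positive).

Choose R_Y as the redundant. The primary structure is the cantilever fixed at X.
Deflection at Y on the released cantilever, summing each load's contribution:
  point load 158.7 at a = 0.9: Pa²(3L − a)/(6EI) = 269.9/EI
  UDL 38.5: wL⁴/(8EI) = 1973/EI
  δ_0 = 2243/EI
Flexibility coefficient — unit upward force at Y: δ_{YY} = L³/(3EI) = 30.38/EI.
The prop prevents deflection at Y: R_Y = δ_0/δ_{YY} = 2243/30.38 = 73.86 kN.
Vertical equilibrium: R_X = ΣP − R_Y = 331.9 − 73.86 = 258.1 kN.

R_X = 258.1 kN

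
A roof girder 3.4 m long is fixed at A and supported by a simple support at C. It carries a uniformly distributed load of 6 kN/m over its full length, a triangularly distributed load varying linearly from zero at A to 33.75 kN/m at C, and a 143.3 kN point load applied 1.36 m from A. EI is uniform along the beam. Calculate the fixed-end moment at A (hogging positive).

Remove the prop at C; the released (primary) structure is a cantilever built in at A.
Downward deflection at the released point C due to the loads:
  UDL 6: wL⁴/(8EI) = 100.2/EI
  triangular load, peak 33.75 at the free end: 11w₀L⁴/(120EI) = 413.4/EI
  point load 143.3 at a = 1.36: Pa²(3L − a)/(6EI) = 390.5/EI
  δ_0 = 904.2/EI
Tip deflection under a unit load at C: L³/(3EI) = 13.1/EI.
Compatibility at C: δ_0 − R_C·δ_{CC} = 0, so R_C = 904.2/13.1 = 69.01 kN.
Moment equilibrium about A: M_A = Σ(load moments about A) − R_C·L = 359.6 − 69.01×3.4 = 125 kN·m.

M_A = 125 kN·m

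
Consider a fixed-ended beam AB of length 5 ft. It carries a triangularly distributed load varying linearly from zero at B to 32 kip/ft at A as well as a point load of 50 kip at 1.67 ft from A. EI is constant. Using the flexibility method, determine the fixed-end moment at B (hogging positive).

M_B = 45.24 kip·ft

Release both end moments; the primary structure is a simply-supported span AB with redundants M_A and M_B.
End rotations of the released simple span under the applied load (×1/EI):
  at A: triangular load, peak 32: w₀L³/(45EI) = 88.89/EI
  at B: triangular load, peak 32: 7w₀L³/(360EI) = 77.78/EI
  at A: point load 50 at a = 1.67: Pab(L + b)/(6LEI) = 77.21/EI
  at B: point load 50 at a = 1.67: Pab(L + a)/(6LEI) = 61.82/EI
  θ_A0 = 166.1/EI,  θ_B0 = 139.6/EI
Flexibility coefficients: a unit moment at one end gives L/(3EI) there and L/(6EI) at the far end, so f₁₁ = f₂₂ = 1.667/EI and f₁₂ = f₂₁ = 0.8333/EI.
Compatibility — zero rotation at each built-in end:
  1.667 M_A + 0.8333 M_B = 166.1
  0.8333 M_A + 1.667 M_B = 139.6
Solving the pair gives M_A = 77.04 kip·ft and M_B = 45.24 kip·ft (hogging).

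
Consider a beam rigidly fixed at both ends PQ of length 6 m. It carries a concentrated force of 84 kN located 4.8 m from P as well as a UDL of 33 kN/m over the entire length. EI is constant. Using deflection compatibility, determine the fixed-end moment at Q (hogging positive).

M_Q = 163.5 kN·m

Take the two fixed-end moments M_P, M_Q as redundants; the released structure is the simple span PQ.
End rotations of the released simple span under the applied load (×1/EI):
  at P: point load 84 at a = 4.8: Pab(L + b)/(6LEI) = 96.77/EI
  at Q: point load 84 at a = 4.8: Pab(L + a)/(6LEI) = 145.2/EI
  at P: UDL 33: wL³/(24EI) = 297/EI
  at Q: UDL 33: wL³/(24EI) = 297/EI
  θ_P0 = 393.8/EI,  θ_Q0 = 442.2/EI
Flexibility coefficients: a unit moment at one end gives L/(3EI) there and L/(6EI) at the far end, so f₁₁ = f₂₂ = 2/EI and f₁₂ = f₂₁ = 1/EI.
Compatibility — zero rotation at each built-in end:
  2 M_P + 1 M_Q = 393.8
  1 M_P + 2 M_Q = 442.2
Solving the pair gives M_P = 115.1 kN·m and M_Q = 163.5 kN·m (hogging).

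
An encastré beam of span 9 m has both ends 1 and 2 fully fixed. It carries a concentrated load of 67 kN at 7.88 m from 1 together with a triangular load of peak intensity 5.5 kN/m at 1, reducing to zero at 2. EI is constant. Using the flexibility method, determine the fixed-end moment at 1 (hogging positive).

Release both end moments; the primary structure is a simply-supported span 12 with redundants M_1 and M_2.
End rotations of the released simple span under the applied load (×1/EI):
  at 1: point load 67 at a = 7.88: Pab(L + b)/(6LEI) = 110.8/EI
  at 2: point load 67 at a = 7.88: Pab(L + a)/(6LEI) = 184.8/EI
  at 1: triangular load, peak 5.5: w₀L³/(45EI) = 89.1/EI
  at 2: triangular load, peak 5.5: 7w₀L³/(360EI) = 77.96/EI
  θ_10 = 199.9/EI,  θ_20 = 262.8/EI
Flexibility coefficients: a unit moment at one end gives L/(3EI) there and L/(6EI) at the far end, so f₁₁ = f₂₂ = 3/EI and f₁₂ = f₂₁ = 1.5/EI.
Compatibility — zero rotation at each built-in end:
  3 M_1 + 1.5 M_2 = 199.9
  1.5 M_1 + 3 M_2 = 262.8
Solving the pair gives M_1 = 30.45 kN·m and M_2 = 72.38 kN·m (hogging).

M_1 = 30.45 kN·m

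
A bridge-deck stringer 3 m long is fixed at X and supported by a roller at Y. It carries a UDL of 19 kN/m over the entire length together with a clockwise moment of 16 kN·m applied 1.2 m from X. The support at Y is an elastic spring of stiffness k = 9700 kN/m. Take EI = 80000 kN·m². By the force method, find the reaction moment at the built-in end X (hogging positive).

Choose R_Y as the redundant. The primary structure is the cantilever fixed at X.
Downward deflection at the released point Y due to the loads:
  UDL 19: wL⁴/(8EI) = 192.4/EI
  clockwise couple 16 at a = 1.2: M₀a(2L − a)/(2EI) = 46.08/EI
  δ_0 = 238.5/EI
Flexibility coefficient — unit upward force at Y: δ_{YY} = L³/(3EI) = 9/EI.
With EI = 80000 kN·m²: δ_0 = 0.002981 m and δ_{YY} = 0.000112 m/kN.
Compatibility — the spring shortens by R_Y/k under the reaction it provides: δ_0 − R_Y·δ_{YY} = R_Y/k. With 1/k = 0.000103 m/kN, R_Y = δ_0 / (δ_{YY} + 1/k) = 0.002981 / (0.000112 + 0.000103) = 13.83 kN.
Moment equilibrium about X: M_X = Σ(load moments about X) − R_Y·L = 101.5 − 13.83×3 = 60.02 kN·m.

M_X = 60.02 kN·m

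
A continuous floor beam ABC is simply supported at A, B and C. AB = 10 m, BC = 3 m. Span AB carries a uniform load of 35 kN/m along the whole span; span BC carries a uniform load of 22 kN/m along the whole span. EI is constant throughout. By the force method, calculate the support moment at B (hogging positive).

M_B = 342.2 kN·m

Take M_B as the redundant. Released structure: two simple spans AB and BC with a hinge at B.
End slopes at the hinge B, treating each span as simply supported:
  span AB: UDL 35: wL³/(24EI) = 1458/EI
  span BC: UDL 22: wL³/(24EI) = 24.75/EI
  relative rotation θ_0 = (1458 + 24.75)/EI = 1483/EI
A unit hogging moment at B produces rotation L₁/(3EI) + L₂/(3EI) = 4.333/EI.
Compatibility: M_B·(L₁+L₂)/(3EI) = θ_0, giving M_B = 342.2 kN·m (hogging).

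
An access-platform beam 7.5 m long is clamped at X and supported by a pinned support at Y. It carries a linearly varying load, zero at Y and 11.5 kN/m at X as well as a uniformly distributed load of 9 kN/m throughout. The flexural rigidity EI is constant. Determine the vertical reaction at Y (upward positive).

Remove the prop at Y; the released (primary) structure is a cantilever built in at X.
Free-end deflection of the primary structure under the applied loading (downward +):
  triangular load, peak 11.5 at the fixed end: w₀L⁴/(30EI) = 1213/EI
  UDL 9: wL⁴/(8EI) = 3560/EI
  δ_0 = 4772/EI
Flexibility coefficient — unit upward force at Y: δ_{YY} = L³/(3EI) = 140.6/EI.
The prop prevents deflection at Y: R_Y = δ_0/δ_{YY} = 4772/140.6 = 33.94 kN.

R_Y = 33.94 kN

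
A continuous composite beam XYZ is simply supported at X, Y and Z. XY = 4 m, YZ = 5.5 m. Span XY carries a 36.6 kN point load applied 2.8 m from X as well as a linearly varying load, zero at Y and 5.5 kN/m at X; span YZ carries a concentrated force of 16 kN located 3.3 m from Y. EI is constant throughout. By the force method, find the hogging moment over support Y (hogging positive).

M_Y = 21.72 kN·m

Release continuity at Y by inserting a hinge; the redundant is the internal moment M_Y. The primary structure is two simply-supported spans XY and YZ.
End slopes at the hinge Y, treating each span as simply supported:
  span XY: point load 36.6 at a = 2.8: Pab(L + a)/(6LEI) = 34.84/EI
  span XY: triangular load, peak 5.5: 7w₀L³/(360EI) = 6.844/EI
  span YZ: point load 16 at a = 3.3: Pab(L + b)/(6LEI) = 27.1/EI
  relative rotation θ_0 = (41.69 + 27.1)/EI = 68.79/EI
A unit hogging moment at Y produces rotation L₁/(3EI) + L₂/(3EI) = 3.167/EI.
Compatibility: M_Y·(L₁+L₂)/(3EI) = θ_0, giving M_Y = 21.72 kN·m (hogging).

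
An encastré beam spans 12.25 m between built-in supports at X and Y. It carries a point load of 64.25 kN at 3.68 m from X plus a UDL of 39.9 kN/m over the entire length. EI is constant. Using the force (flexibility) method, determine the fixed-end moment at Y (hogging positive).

M_Y = 548.6 kN·m

Release both end moments; the primary structure is a simply-supported span XY with redundants M_X and M_Y.
On the primary (simply-supported) span, the end slopes from the loading are:
  at X: point load 64.25 at a = 3.68: Pab(L + b)/(6LEI) = 574/EI
  at Y: point load 64.25 at a = 3.68: Pab(L + a)/(6LEI) = 439.2/EI
  at X: UDL 39.9: wL³/(24EI) = 3056/EI
  at Y: UDL 39.9: wL³/(24EI) = 3056/EI
  θ_X0 = 3630/EI,  θ_Y0 = 3495/EI
Flexibility coefficients: a unit moment at one end gives L/(3EI) there and L/(6EI) at the far end, so f₁₁ = f₂₂ = 4.083/EI and f₁₂ = f₂₁ = 2.042/EI.
Compatibility — zero rotation at each built-in end:
  4.083 M_X + 2.042 M_Y = 3630
  2.042 M_X + 4.083 M_Y = 3495
Solving the pair gives M_X = 614.7 kN·m and M_Y = 548.6 kN·m (hogging).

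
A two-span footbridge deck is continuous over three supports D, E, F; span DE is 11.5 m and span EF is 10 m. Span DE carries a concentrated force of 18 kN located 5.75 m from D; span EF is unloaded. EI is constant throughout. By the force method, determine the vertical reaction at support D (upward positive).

Take M_E as the redundant. Released structure: two simple spans DE and EF with a hinge at E.
End slopes at the hinge E, treating each span as simply supported:
  span DE: point load 18 at a = 5.75: Pab(L + a)/(6LEI) = 148.8/EI
  relative rotation θ_0 = (148.8 + 0)/EI = 148.8/EI
A unit hogging moment at E produces rotation L₁/(3EI) + L₂/(3EI) = 7.167/EI.
Compatibility: M_E·(L₁+L₂)/(3EI) = θ_0, giving M_E = 20.76 kN·m (hogging).
Span DE, ΣM about D with M_E applied at E: R_E^{DE}·11.5 = 103.5 + 20.76, so R_E^{DE} = 10.81 kN and R_D = 18 − 10.81 = 7.195 kN.

R_D = 7.195 kN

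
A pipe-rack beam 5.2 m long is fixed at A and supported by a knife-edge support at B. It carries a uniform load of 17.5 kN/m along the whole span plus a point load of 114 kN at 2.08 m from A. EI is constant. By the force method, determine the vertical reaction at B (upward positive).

Release the roller at B. Primary structure: cantilever fixed at A.
Deflection at B on the released cantilever, summing each load's contribution:
  UDL 17.5: wL⁴/(8EI) = 1599/EI
  point load 114 at a = 2.08: Pa²(3L − a)/(6EI) = 1111/EI
  δ_0 = 2711/EI
Tip deflection under a unit load at B: L³/(3EI) = 46.87/EI.
Compatibility at B: δ_0 − R_B·δ_{BB} = 0, so R_B = 2711/46.87 = 57.84 kN.

R_B = 57.84 kN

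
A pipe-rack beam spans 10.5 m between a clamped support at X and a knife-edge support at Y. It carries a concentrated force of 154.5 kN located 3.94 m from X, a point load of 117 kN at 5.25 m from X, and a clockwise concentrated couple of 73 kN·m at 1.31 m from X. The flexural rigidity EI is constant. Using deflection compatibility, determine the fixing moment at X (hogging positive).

M_X = 586.7 kN·m

Choose R_Y as the redundant. The primary structure is the cantilever fixed at X.
Deflection at Y on the released cantilever, summing each load's contribution:
  point load 154.5 at a = 3.94: Pa²(3L − a)/(6EI) = 11017/EI
  point load 117 at a = 5.25: Pa²(3L − a)/(6EI) = 14109/EI
  clockwise couple 73 at a = 1.31: M₀a(2L − a)/(2EI) = 941.5/EI
  δ_0 = 26067/EI
Flexibility coefficient — unit upward force at Y: δ_{YY} = L³/(3EI) = 385.9/EI.
Compatibility at Y: δ_0 − R_Y·δ_{YY} = 0, so R_Y = 26067/385.9 = 67.55 kN.
Moment equilibrium about X: M_X = Σ(load moments about X) − R_Y·L = 1296 − 67.55×10.5 = 586.7 kN·m.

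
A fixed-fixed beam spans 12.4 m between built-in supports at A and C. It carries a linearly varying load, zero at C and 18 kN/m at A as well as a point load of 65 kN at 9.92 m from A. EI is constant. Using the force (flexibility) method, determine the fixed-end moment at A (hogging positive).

Take the two fixed-end moments M_A, M_C as redundants; the released structure is the simple span AC.
Simple-span end rotations at A and C under the given loads:
  at A: triangular load, peak 18: w₀L³/(45EI) = 762.6/EI
  at C: triangular load, peak 18: 7w₀L³/(360EI) = 667.3/EI
  at A: point load 65 at a = 9.92: Pab(L + b)/(6LEI) = 319.8/EI
  at C: point load 65 at a = 9.92: Pab(L + a)/(6LEI) = 479.7/EI
  θ_A0 = 1082/EI,  θ_C0 = 1147/EI
Flexibility coefficients: a unit moment at one end gives L/(3EI) there and L/(6EI) at the far end, so f₁₁ = f₂₂ = 4.133/EI and f₁₂ = f₂₁ = 2.067/EI.
Compatibility — zero rotation at each built-in end:
  4.133 M_A + 2.067 M_C = 1082
  2.067 M_A + 4.133 M_C = 1147
Solving the pair gives M_A = 164.2 kN·m and M_C = 195.4 kN·m (hogging).

M_A = 164.2 kN·m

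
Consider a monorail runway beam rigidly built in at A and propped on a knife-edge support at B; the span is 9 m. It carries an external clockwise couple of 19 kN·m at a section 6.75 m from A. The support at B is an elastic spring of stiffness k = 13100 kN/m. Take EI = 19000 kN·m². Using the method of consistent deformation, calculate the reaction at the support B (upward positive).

Take the reaction at B as the redundant and release it; the primary structure is a cantilever fixed at A.
Downward deflection at the released point B due to the loads:
  clockwise couple 19 at a = 6.75: M₀a(2L − a)/(2EI) = 721.4/EI
Tip deflection under a unit load at B: L³/(3EI) = 243/EI.
With EI = 19000 kN·m²: δ_0 = 0.037969 m and δ_{BB} = 0.012789 m/kN.
Compatibility — the spring shortens by R_B/k under the reaction it provides: δ_0 − R_B·δ_{BB} = R_B/k. With 1/k = 0.000076 m/kN, R_B = δ_0 / (δ_{BB} + 1/k) = 0.037969 / (0.012789 + 0.000076) = 2.951 kN.

R_B = 2.951 kN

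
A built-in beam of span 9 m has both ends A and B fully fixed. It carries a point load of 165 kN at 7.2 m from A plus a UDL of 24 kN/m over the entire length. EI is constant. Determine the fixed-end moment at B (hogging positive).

Release both end moments; the primary structure is a simply-supported span AB with redundants M_A and M_B.
On the primary (simply-supported) span, the end slopes from the loading are:
  at A: point load 165 at a = 7.2: Pab(L + b)/(6LEI) = 427.7/EI
  at B: point load 165 at a = 7.2: Pab(L + a)/(6LEI) = 641.5/EI
  at A: UDL 24: wL³/(24EI) = 729/EI
  at B: UDL 24: wL³/(24EI) = 729/EI
  θ_A0 = 1157/EI,  θ_B0 = 1371/EI
Flexibility coefficients: a unit moment at one end gives L/(3EI) there and L/(6EI) at the far end, so f₁₁ = f₂₂ = 3/EI and f₁₂ = f₂₁ = 1.5/EI.
Compatibility — zero rotation at each built-in end:
  3 M_A + 1.5 M_B = 1157
  1.5 M_A + 3 M_B = 1371
Solving the pair gives M_A = 209.5 kN·m and M_B = 352.1 kN·m (hogging).

M_B = 352.1 kN·m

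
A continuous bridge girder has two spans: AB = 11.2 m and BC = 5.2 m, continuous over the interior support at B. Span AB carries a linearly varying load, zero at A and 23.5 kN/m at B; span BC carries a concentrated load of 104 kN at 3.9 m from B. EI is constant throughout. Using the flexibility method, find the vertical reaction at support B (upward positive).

Release continuity at B by inserting a hinge; the redundant is the internal moment M_B. The primary structure is two simply-supported spans AB and BC.
Rotations at B on the released spans (each span's end-slope, ×1/EI):
  span AB: triangular load, peak 23.5: w₀L³/(45EI) = 733.7/EI
  span BC: point load 104 at a = 3.9: Pab(L + b)/(6LEI) = 109.8/EI
  relative rotation θ_0 = (733.7 + 109.8)/EI = 843.5/EI
A unit hogging moment at B produces rotation L₁/(3EI) + L₂/(3EI) = 5.467/EI.
Compatibility: M_B·(L₁+L₂)/(3EI) = θ_0, giving M_B = 154.3 kN·m (hogging).
Span AB, ΣM about A with M_B applied at B: R_B^{AB}·11.2 = 982.6 + 154.3, so R_B^{AB} = 101.5 kN and R_A = 131.6 − 101.5 = 30.09 kN.
Span BC, ΣM about C: R_B^{BC}·5.2 = 135.2 + 154.3, so R_B^{BC} = 55.67 kN and R_C = 104 − 55.67 = 48.33 kN.
R_B = 101.5 + 55.67 = 157.2 kN.

R_B = 157.2 kN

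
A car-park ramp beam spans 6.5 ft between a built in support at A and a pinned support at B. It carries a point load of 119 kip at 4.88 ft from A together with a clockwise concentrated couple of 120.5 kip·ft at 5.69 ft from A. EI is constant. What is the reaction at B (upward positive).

Choose R_B as the redundant. The primary structure is the cantilever fixed at A.
Free-end deflection of the primary structure under the applied loading (downward +):
  point load 119 at a = 4.88: Pa²(3L − a)/(6EI) = 6905/EI
  clockwise couple 120.5 at a = 5.69: M₀a(2L − a)/(2EI) = 2506/EI
  δ_0 = 9411/EI
Flexibility coefficient — unit upward force at B: δ_{BB} = L³/(3EI) = 91.54/EI.
The prop prevents deflection at B: R_B = δ_0/δ_{BB} = 9411/91.54 = 102.8 kip.

R_B = 102.8 kip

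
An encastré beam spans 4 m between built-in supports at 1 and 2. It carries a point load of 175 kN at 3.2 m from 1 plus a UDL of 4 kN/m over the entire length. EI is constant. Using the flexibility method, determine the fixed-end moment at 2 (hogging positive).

M_2 = 94.93 kN·m

Take the two fixed-end moments M_1, M_2 as redundants; the released structure is the simple span 12.
On the primary (simply-supported) span, the end slopes from the loading are:
  at 1: point load 175 at a = 3.2: Pab(L + b)/(6LEI) = 89.6/EI
  at 2: point load 175 at a = 3.2: Pab(L + a)/(6LEI) = 134.4/EI
  at 1: UDL 4: wL³/(24EI) = 10.67/EI
  at 2: UDL 4: wL³/(24EI) = 10.67/EI
  θ_10 = 100.3/EI,  θ_20 = 145.1/EI
Flexibility coefficients: a unit moment at one end gives L/(3EI) there and L/(6EI) at the far end, so f₁₁ = f₂₂ = 1.333/EI and f₁₂ = f₂₁ = 0.6667/EI.
Compatibility — zero rotation at each built-in end:
  1.333 M_1 + 0.6667 M_2 = 100.3
  0.6667 M_1 + 1.333 M_2 = 145.1
Solving the pair gives M_1 = 27.73 kN·m and M_2 = 94.93 kN·m (hogging).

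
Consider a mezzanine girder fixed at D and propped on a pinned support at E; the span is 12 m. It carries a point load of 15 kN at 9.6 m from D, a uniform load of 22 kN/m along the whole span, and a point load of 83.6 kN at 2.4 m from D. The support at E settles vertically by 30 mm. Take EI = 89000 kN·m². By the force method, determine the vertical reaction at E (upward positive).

R_E = 109.6 kN

Take the reaction at E as the redundant and release it; the primary structure is a cantilever fixed at D.
Free-end deflection of the primary structure under the applied loading (downward +):
  point load 15 at a = 9.6: Pa²(3L − a)/(6EI) = 6083/EI
  UDL 22: wL⁴/(8EI) = 57024/EI
  point load 83.6 at a = 2.4: Pa²(3L − a)/(6EI) = 2697/EI
  δ_0 = 65803/EI
Flexibility coefficient — unit upward force at E: δ_{EE} = L³/(3EI) = 576/EI.
With EI = 89000 kN·m²: δ_0 = 0.73936 m and δ_{EE} = 0.006472 m/kN.
Compatibility — the beam at E must follow the support down by 0.03 m: δ_0 − R_E·δ_{EE} = 0.03, so R_E = (0.73936 − 0.03)/0.006472 = 109.6 kN.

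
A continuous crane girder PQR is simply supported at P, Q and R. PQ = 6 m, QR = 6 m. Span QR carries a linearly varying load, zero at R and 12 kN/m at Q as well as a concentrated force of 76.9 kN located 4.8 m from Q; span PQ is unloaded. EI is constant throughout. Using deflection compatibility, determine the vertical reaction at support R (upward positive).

R_R = 67.43 kN

Release continuity at Q by inserting a hinge; the redundant is the internal moment M_Q. The primary structure is two simply-supported spans PQ and QR.
End slopes at the hinge Q, treating each span as simply supported:
  span QR: triangular load, peak 12: w₀L³/(45EI) = 57.6/EI
  span QR: point load 76.9 at a = 4.8: Pab(L + b)/(6LEI) = 88.59/EI
  relative rotation θ_0 = (0 + 146.2)/EI = 146.2/EI
A unit hogging moment at Q produces rotation L₁/(3EI) + L₂/(3EI) = 4/EI.
Slope continuity at Q: θ_0 = M_Q·4/EI, so M_Q = 146.2/4 = 36.55 kN·m (hogging).
Span QR, ΣM about R: R_Q^{QR}·6 = 236.3 + 36.55, so R_Q^{QR} = 45.47 kN and R_R = 112.9 − 45.47 = 67.43 kN.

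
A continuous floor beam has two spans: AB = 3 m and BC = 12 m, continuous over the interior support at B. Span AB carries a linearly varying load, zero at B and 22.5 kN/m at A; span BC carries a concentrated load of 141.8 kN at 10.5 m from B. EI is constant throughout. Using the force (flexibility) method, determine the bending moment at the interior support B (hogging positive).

M_B = 86.11 kN·m

Insert a hinge at B; M_B is the redundant, and each span becomes simply supported.
Rotations at B on the released spans (each span's end-slope, ×1/EI):
  span AB: triangular load, peak 22.5: 7w₀L³/(360EI) = 11.81/EI
  span BC: point load 141.8 at a = 10.5: Pab(L + b)/(6LEI) = 418.8/EI
  relative rotation θ_0 = (11.81 + 418.8)/EI = 430.6/EI
A unit hogging moment at B produces rotation L₁/(3EI) + L₂/(3EI) = 5/EI.
Compatibility: M_B·(L₁+L₂)/(3EI) = θ_0, giving M_B = 86.11 kN·m (hogging).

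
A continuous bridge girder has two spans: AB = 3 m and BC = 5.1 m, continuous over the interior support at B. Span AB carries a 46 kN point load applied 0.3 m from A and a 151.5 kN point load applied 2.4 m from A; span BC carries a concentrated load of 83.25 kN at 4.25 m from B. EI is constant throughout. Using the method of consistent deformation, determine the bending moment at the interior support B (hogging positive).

Insert a hinge at B; M_B is the redundant, and each span becomes simply supported.
Discontinuity in slope at B on the released structure — sum the simple-span end rotations:
  span AB: point load 46 at a = 0.3: Pab(L + a)/(6LEI) = 6.831/EI
  span AB: point load 151.5 at a = 2.4: Pab(L + a)/(6LEI) = 65.45/EI
  span BC: point load 83.25 at a = 4.25: Pab(L + b)/(6LEI) = 58.48/EI
  relative rotation θ_0 = (72.28 + 58.48)/EI = 130.8/EI
A unit hogging moment at B produces rotation L₁/(3EI) + L₂/(3EI) = 2.7/EI.
Compatibility: M_B·(L₁+L₂)/(3EI) = θ_0, giving M_B = 48.43 kN·m (hogging).

M_B = 48.43 kN·m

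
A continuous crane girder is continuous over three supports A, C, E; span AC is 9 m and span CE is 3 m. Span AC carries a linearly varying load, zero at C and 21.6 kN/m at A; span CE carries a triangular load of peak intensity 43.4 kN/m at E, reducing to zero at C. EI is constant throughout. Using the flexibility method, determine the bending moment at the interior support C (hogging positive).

Release continuity at C by inserting a hinge; the redundant is the internal moment M_C. The primary structure is two simply-supported spans AC and CE.
Discontinuity in slope at C on the released structure — sum the simple-span end rotations:
  span AC: triangular load, peak 21.6: 7w₀L³/(360EI) = 306.2/EI
  span CE: triangular load, peak 43.4: 7w₀L³/(360EI) = 22.79/EI
  relative rotation θ_0 = (306.2 + 22.79)/EI = 329/EI
A unit hogging moment at C produces rotation L₁/(3EI) + L₂/(3EI) = 4/EI.
Compatibility: M_C·(L₁+L₂)/(3EI) = θ_0, giving M_C = 82.24 kN·m (hogging).

M_C = 82.24 kN·m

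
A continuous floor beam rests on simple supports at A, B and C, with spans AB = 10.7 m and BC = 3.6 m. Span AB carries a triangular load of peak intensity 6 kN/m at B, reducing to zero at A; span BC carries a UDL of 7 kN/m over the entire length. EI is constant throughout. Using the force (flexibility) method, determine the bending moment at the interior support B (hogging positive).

M_B = 37.12 kN·m

Release continuity at B by inserting a hinge; the redundant is the internal moment M_B. The primary structure is two simply-supported spans AB and BC.
Discontinuity in slope at B on the released structure — sum the simple-span end rotations:
  span AB: triangular load, peak 6: w₀L³/(45EI) = 163.3/EI
  span BC: UDL 7: wL³/(24EI) = 13.61/EI
  relative rotation θ_0 = (163.3 + 13.61)/EI = 176.9/EI
A unit hogging moment at B produces rotation L₁/(3EI) + L₂/(3EI) = 4.767/EI.
Compatibility: M_B·(L₁+L₂)/(3EI) = θ_0, giving M_B = 37.12 kN·m (hogging).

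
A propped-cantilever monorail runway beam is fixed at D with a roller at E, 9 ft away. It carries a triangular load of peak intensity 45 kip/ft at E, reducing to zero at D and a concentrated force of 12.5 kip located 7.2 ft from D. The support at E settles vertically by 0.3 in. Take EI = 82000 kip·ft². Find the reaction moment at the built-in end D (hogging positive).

Choose R_E as the redundant. The primary structure is the cantilever fixed at D.
Primary-structure tip deflection at E by superposition:
  triangular load, peak 45 at the free end: 11w₀L⁴/(120EI) = 27064/EI
  point load 12.5 at a = 7.2: Pa²(3L − a)/(6EI) = 2138/EI
  δ_0 = 29203/EI
Tip deflection under a unit load at E: L³/(3EI) = 243/EI.
With EI = 82000 kip·ft²: δ_0 = 0.35613 ft and δ_{EE} = 0.002963 ft/kip.
Compatibility — the beam at E must follow the support down by 0.025 ft: δ_0 − R_E·δ_{EE} = 0.025, so R_E = (0.35613 − 0.025)/0.002963 = 111.7 kip.
Moment equilibrium about D: M_D = Σ(load moments about D) − R_E·L = 1305 − 111.7×9 = 299.4 kip·ft.

M_D = 299.4 kip·ft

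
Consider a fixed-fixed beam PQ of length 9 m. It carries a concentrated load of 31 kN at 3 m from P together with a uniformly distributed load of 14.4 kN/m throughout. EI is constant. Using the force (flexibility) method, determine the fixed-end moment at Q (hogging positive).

M_Q = 117.9 kN·m

Take the two fixed-end moments M_P, M_Q as redundants; the released structure is the simple span PQ.
End rotations of the released simple span under the applied load (×1/EI):
  at P: point load 31 at a = 3: Pab(L + b)/(6LEI) = 155/EI
  at Q: point load 31 at a = 3: Pab(L + a)/(6LEI) = 124/EI
  at P: UDL 14.4: wL³/(24EI) = 437.4/EI
  at Q: UDL 14.4: wL³/(24EI) = 437.4/EI
  θ_P0 = 592.4/EI,  θ_Q0 = 561.4/EI
Flexibility coefficients: a unit moment at one end gives L/(3EI) there and L/(6EI) at the far end, so f₁₁ = f₂₂ = 3/EI and f₁₂ = f₂₁ = 1.5/EI.
Compatibility — zero rotation at each built-in end:
  3 M_P + 1.5 M_Q = 592.4
  1.5 M_P + 3 M_Q = 561.4
Solving the pair gives M_P = 138.5 kN·m and M_Q = 117.9 kN·m (hogging).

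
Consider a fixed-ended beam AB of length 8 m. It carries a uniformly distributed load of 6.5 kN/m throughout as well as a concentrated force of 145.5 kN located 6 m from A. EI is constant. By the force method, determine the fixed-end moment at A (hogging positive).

Release both end moments; the primary structure is a simply-supported span AB with redundants M_A and M_B.
End rotations of the released simple span under the applied load (×1/EI):
  at A: UDL 6.5: wL³/(24EI) = 138.7/EI
  at B: UDL 6.5: wL³/(24EI) = 138.7/EI
  at A: point load 145.5 at a = 6: Pab(L + b)/(6LEI) = 363.8/EI
  at B: point load 145.5 at a = 6: Pab(L + a)/(6LEI) = 509.2/EI
  θ_A0 = 502.4/EI,  θ_B0 = 647.9/EI
Flexibility coefficients: a unit moment at one end gives L/(3EI) there and L/(6EI) at the far end, so f₁₁ = f₂₂ = 2.667/EI and f₁₂ = f₂₁ = 1.333/EI.
Compatibility — zero rotation at each built-in end:
  2.667 M_A + 1.333 M_B = 502.4
  1.333 M_A + 2.667 M_B = 647.9
Solving the pair gives M_A = 89.23 kN·m and M_B = 198.4 kN·m (hogging).

M_A = 89.23 kN·m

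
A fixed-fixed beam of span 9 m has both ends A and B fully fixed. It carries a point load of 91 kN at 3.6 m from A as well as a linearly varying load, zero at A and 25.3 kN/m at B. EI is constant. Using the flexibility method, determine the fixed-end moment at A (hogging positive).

Release both end moments; the primary structure is a simply-supported span AB with redundants M_A and M_B.
Simple-span end rotations at A and B under the given loads:
  at A: point load 91 at a = 3.6: Pab(L + b)/(6LEI) = 471.7/EI
  at B: point load 91 at a = 3.6: Pab(L + a)/(6LEI) = 412.8/EI
  at A: triangular load, peak 25.3: 7w₀L³/(360EI) = 358.6/EI
  at B: triangular load, peak 25.3: w₀L³/(45EI) = 409.9/EI
  θ_A0 = 830.4/EI,  θ_B0 = 822.6/EI
Flexibility coefficients: a unit moment at one end gives L/(3EI) there and L/(6EI) at the far end, so f₁₁ = f₂₂ = 3/EI and f₁₂ = f₂₁ = 1.5/EI.
Compatibility — zero rotation at each built-in end:
  3 M_A + 1.5 M_B = 830.4
  1.5 M_A + 3 M_B = 822.6
Solving the pair gives M_A = 186.2 kN·m and M_B = 181.1 kN·m (hogging).

M_A = 186.2 kN·m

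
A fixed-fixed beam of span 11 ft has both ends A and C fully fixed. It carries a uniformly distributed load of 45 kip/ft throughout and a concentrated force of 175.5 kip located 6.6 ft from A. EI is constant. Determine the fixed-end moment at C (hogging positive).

Release both end moments; the primary structure is a simply-supported span AC with redundants M_A and M_C.
End rotations of the released simple span under the applied load (×1/EI):
  at A: UDL 45: wL³/(24EI) = 2496/EI
  at C: UDL 45: wL³/(24EI) = 2496/EI
  at A: point load 175.5 at a = 6.6: Pab(L + b)/(6LEI) = 1189/EI
  at C: point load 175.5 at a = 6.6: Pab(L + a)/(6LEI) = 1359/EI
  θ_A0 = 3685/EI,  θ_C0 = 3855/EI
Flexibility coefficients: a unit moment at one end gives L/(3EI) there and L/(6EI) at the far end, so f₁₁ = f₂₂ = 3.667/EI and f₁₂ = f₂₁ = 1.833/EI.
Compatibility — zero rotation at each built-in end:
  3.667 M_A + 1.833 M_C = 3685
  1.833 M_A + 3.667 M_C = 3855
Solving the pair gives M_A = 639.1 kip·ft and M_C = 731.7 kip·ft (hogging).

M_C = 731.7 kip·ft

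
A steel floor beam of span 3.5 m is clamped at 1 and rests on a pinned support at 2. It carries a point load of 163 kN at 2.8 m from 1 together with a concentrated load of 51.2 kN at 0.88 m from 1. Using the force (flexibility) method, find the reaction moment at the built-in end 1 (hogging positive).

Take the reaction at 2 as the redundant and release it; the primary structure is a cantilever fixed at 1.
Free-end deflection of the primary structure under the applied loading (downward +):
  point load 163 at a = 2.8: Pa²(3L − a)/(6EI) = 1640/EI
  point load 51.2 at a = 0.88: Pa²(3L − a)/(6EI) = 63.57/EI
  δ_0 = 1704/EI
Tip deflection under a unit load at 2: L³/(3EI) = 14.29/EI.
Compatibility at 2: δ_0 − R_2·δ_{22} = 0, so R_2 = 1704/14.29 = 119.2 kN.
Moment equilibrium about 1: M_1 = Σ(load moments about 1) − R_2·L = 501.5 − 119.2×3.5 = 84.26 kN·m.

M_1 = 84.26 kN·m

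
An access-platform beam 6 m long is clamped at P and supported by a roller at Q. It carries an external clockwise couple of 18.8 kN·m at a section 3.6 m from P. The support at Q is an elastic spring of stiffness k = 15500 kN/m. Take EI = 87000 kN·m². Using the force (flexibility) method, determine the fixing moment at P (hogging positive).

Take the reaction at Q as the redundant and release it; the primary structure is a cantilever fixed at P.
Primary-structure tip deflection at Q by superposition:
  clockwise couple 18.8 at a = 3.6: M₀a(2L − a)/(2EI) = 284.3/EI
Tip deflection under a unit load at Q: L³/(3EI) = 72/EI.
With EI = 87000 kN·m²: δ_0 = 0.003267 m and δ_{QQ} = 0.000828 m/kN.
Compatibility — the spring shortens by R_Q/k under the reaction it provides: δ_0 − R_Q·δ_{QQ} = R_Q/k. With 1/k = 0.000065 m/kN, R_Q = δ_0 / (δ_{QQ} + 1/k) = 0.003267 / (0.000828 + 0.000065) = 3.662 kN.
Moment equilibrium about P: M_P = Σ(load moments about P) − R_Q·L = 18.8 − 3.662×6 = -3.175 kN·m.

M_P = -3.175 kN·m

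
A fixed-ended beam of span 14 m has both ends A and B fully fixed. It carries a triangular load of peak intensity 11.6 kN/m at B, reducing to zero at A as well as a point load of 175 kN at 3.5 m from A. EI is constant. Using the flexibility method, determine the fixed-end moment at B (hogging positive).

Release both end moments; the primary structure is a simply-supported span AB with redundants M_A and M_B.
On the primary (simply-supported) span, the end slopes from the loading are:
  at A: triangular load, peak 11.6: 7w₀L³/(360EI) = 618.9/EI
  at B: triangular load, peak 11.6: w₀L³/(45EI) = 707.3/EI
  at A: point load 175 at a = 3.5: Pab(L + b)/(6LEI) = 1876/EI
  at B: point load 175 at a = 3.5: Pab(L + a)/(6LEI) = 1340/EI
  θ_A0 = 2495/EI,  θ_B0 = 2047/EI
Flexibility coefficients: a unit moment at one end gives L/(3EI) there and L/(6EI) at the far end, so f₁₁ = f₂₂ = 4.667/EI and f₁₂ = f₂₁ = 2.333/EI.
Compatibility — zero rotation at each built-in end:
  4.667 M_A + 2.333 M_B = 2495
  2.333 M_A + 4.667 M_B = 2047
Solving the pair gives M_A = 420.3 kN·m and M_B = 228.5 kN·m (hogging).

M_B = 228.5 kN·m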